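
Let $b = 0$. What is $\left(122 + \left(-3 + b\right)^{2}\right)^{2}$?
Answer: $17161$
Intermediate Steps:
$\left(122 + \left(-3 + b\right)^{2}\right)^{2} = \left(122 + \left(-3 + 0\right)^{2}\right)^{2} = \left(122 + \left(-3\right)^{2}\right)^{2} = \left(122 + 9\right)^{2} = 131^{2} = 17161$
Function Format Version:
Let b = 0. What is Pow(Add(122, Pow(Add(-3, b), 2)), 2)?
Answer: 17161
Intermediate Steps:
Pow(Add(122, Pow(Add(-3, b), 2)), 2) = Pow(Add(122, Pow(Add(-3, 0), 2)), 2) = Pow(Add(122, Pow(-3, 2)), 2) = Pow(Add(122, 9), 2) = Pow(131, 2) = 17161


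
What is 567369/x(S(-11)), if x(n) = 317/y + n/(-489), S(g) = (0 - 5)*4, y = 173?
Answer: 47997715293/158473 ≈ 3.0288e+5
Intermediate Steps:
S(g) = -20 (S(g) = -5*4 = -20)
x(n) = 317/173 - n/489 (x(n) = 317/173 + n/(-489) = 317*(1/173) + n*(-1/489) = 317/173 - n/489)
567369/x(S(-11)) = 567369/(317/173 - 1/489*(-20)) = 567369/(317/173 + 20/489) = 567369/(158473/84597) = 567369*(84597/158473) = 47997715293/158473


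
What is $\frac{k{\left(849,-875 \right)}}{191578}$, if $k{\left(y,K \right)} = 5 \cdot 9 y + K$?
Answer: $\frac{18665}{95789} \approx 0.19486$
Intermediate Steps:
$k{\left(y,K \right)} = K + 45 y$ ($k{\left(y,K \right)} = 45 y + K = K + 45 y$)
$\frac{k{\left(849,-875 \right)}}{191578} = \frac{-875 + 45 \cdot 849}{191578} = \left(-875 + 38205\right) \frac{1}{191578} = 37330 \cdot \frac{1}{191578} = \frac{18665}{95789}$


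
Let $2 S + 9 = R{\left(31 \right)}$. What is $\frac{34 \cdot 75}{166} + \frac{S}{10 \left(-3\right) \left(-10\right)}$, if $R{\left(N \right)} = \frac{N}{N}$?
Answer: $\frac{95542}{6225} \approx 15.348$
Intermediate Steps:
$R{\left(N \right)} = 1$
$S = -4$ ($S = - \frac{9}{2} + \frac{1}{2} \cdot 1 = - \frac{9}{2} + \frac{1}{2} = -4$)
$\frac{34 \cdot 75}{166} + \frac{S}{10 \left(-3\right) \left(-10\right)} = \frac{34 \cdot 75}{166} - \frac{4}{10 \left(-3\right) \left(-10\right)} = 2550 \cdot \frac{1}{166} - \frac{4}{\left(-30\right) \left(-10\right)} = \frac{1275}{83} - \frac{4}{300} = \frac{1275}{83} - \frac{1}{75} = \frac{95542}{6225}$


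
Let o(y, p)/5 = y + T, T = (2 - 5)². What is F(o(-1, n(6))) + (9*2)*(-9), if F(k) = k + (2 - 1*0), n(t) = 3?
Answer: -120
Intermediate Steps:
T = 9 (T = (-3)² = 9)
o(y, p) = 45 + 5*y (o(y, p) = 5*(y + 9) = 5*(9 + y) = 45 + 5*y)
F(k) = 2 + k (F(k) = k + (2 + 0) = k + 2 = 2 + k)
F(o(-1, n(6))) + (9*2)*(-9) = (2 + (45 + 5*(-1))) + (9*2)*(-9) = (2 + (45 - 5)) + 18*(-9) = (2 + 40) - 162 = 42 - 162 = -120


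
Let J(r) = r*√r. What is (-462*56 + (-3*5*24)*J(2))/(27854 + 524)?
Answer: -1848/2027 - 360*√2/14189 ≈ -0.94757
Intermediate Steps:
J(r) = r^(3/2)
(-462*56 + (-3*5*24)*J(2))/(27854 + 524) = (-462*56 + (-3*5*24)*2^(3/2))/(27854 + 524) = (-25872 + (-15*24)*(2*√2))/28378 = (-25872 - 720*√2)*(1/28378) = -1848/2027 - 360*√2/14189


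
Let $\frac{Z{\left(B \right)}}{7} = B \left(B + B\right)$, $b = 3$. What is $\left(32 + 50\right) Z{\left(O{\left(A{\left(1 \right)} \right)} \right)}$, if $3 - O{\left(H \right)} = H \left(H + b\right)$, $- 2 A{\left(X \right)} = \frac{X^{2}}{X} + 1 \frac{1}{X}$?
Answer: $28700$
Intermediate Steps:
$A{\left(X \right)} = - \frac{X}{2} - \frac{1}{2 X}$ ($A{\left(X \right)} = - \frac{\frac{X^{2}}{X} + 1 \frac{1}{X}}{2} = - \frac{X + \frac{1}{X}}{2} = - \frac{X}{2} - \frac{1}{2 X}$)
$O{\left(H \right)} = 3 - H \left(3 + H\right)$ ($O{\left(H \right)} = 3 - H \left(H + 3\right) = 3 - H \left(3 + H\right)$)
$Z{\left(B \right)} = 14 B^{2}$ ($Z{\left(B \right)} = 7 B \left(B + B\right) = 7 B 2 B = 7 \cdot 2 B^{2} = 14 B^{2}$)
$\left(32 + 50\right) Z{\left(O{\left(A{\left(1 \right)} \right)} \right)} = \left(32 + 50\right) 14 \left(3 - \left(\frac{-1 - 1^{2}}{2 \cdot 1}\right)^{2} - 3 \frac{-1 - 1^{2}}{2 \cdot 1}\right)^{2} = 82 \cdot 14 \left(3 - \left(\frac{1}{2} \cdot 1 \left(-1 - 1\right)\right)^{2} - 3 \cdot \frac{1}{2} \cdot 1 \left(-1 - 1\right)\right)^{2} = 82 \cdot 14 \left(3 - \left(\frac{1}{2} \cdot 1 \left(-2\right)\right)^{2} - 3 \cdot \frac{1}{2} \cdot 1 \left(-2\right)\right)^{2} = 82 \cdot 14 \left(3 - \left(-1\right)^{2} - -3\right)^{2} = 82 \cdot 14 \left(3 - 1 + 3\right)^{2} = 82 \cdot 14 \cdot 5^{2} = 82 \cdot 14 \cdot 25 = 82 \cdot 350 = 28700$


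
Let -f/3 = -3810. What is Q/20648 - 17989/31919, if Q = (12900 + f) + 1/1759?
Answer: 712663100001/1159292717608 ≈ 0.61474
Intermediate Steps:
f = 11430 (f = -3*(-3810) = 11430)
Q = 42796471/1759 (Q = (12900 + 11430) + 1/1759 = 24330 + 1/1759 = 42796471/1759 ≈ 24330.)
Q/20648 - 17989/31919 = (42796471/1759)/20648 - 17989/31919 = (42796471/1759)*(1/20648) - 17989*1/31919 = 42796471/36319832 - 17989/31919 = 712663100001/1159292717608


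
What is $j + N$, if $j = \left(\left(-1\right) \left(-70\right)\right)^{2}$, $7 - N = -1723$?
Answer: $6630$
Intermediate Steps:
$N = 1730$ ($N = 7 - -1723 = 7 + 1723 = 1730$)
$j = 4900$ ($j = 70^{2} = 4900$)
$j + N = 4900 + 1730 = 6630$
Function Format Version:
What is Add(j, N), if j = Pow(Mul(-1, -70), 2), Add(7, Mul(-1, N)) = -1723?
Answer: 6630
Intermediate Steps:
N = 1730 (N = Add(7, Mul(-1, -1723)) = Add(7, 1723) = 1730)
j = 4900 (j = Pow(70, 2) = 4900)
Add(j, N) = Add(4900, 1730) = 6630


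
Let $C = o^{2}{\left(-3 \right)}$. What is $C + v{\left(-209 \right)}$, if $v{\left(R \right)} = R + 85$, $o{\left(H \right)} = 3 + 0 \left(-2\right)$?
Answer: $-115$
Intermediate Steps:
$o{\left(H \right)} = 3$ ($o{\left(H \right)} = 3 + 0 = 3$)
$C = 9$ ($C = 3^{2} = 9$)
$v{\left(R \right)} = 85 + R$
$C + v{\left(-209 \right)} = 9 + \left(85 - 209\right) = 9 - 124 = -115$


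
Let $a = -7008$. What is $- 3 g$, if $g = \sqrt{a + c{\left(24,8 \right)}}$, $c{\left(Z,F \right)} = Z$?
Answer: $- 18 i \sqrt{194} \approx - 250.71 i$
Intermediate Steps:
$g = 6 i \sqrt{194}$ ($g = \sqrt{-7008 + 24} = \sqrt{-6984} = 6 i \sqrt{194} \approx 83.57 i$)
$- 3 g = - 3 \cdot 6 i \sqrt{194} = - 18 i \sqrt{194}$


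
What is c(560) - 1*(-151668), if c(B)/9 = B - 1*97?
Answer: 155835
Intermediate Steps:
c(B) = -873 + 9*B (c(B) = 9*(B - 1*97) = 9*(B - 97) = 9*(-97 + B) = -873 + 9*B)
c(560) - 1*(-151668) = (-873 + 9*560) - 1*(-151668) = (-873 + 5040) + 151668 = 4167 + 151668 = 155835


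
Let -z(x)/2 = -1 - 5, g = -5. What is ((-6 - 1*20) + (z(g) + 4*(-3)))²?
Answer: 676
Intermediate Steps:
z(x) = 12 (z(x) = -2*(-1 - 5) = -2*(-6) = 12)
((-6 - 1*20) + (z(g) + 4*(-3)))² = ((-6 - 1*20) + (12 + 4*(-3)))² = ((-6 - 20) + (12 - 12))² = (-26 + 0)² = (-26)² = 676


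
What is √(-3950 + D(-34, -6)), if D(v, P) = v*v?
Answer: I*√2794 ≈ 52.858*I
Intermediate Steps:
D(v, P) = v²
√(-3950 + D(-34, -6)) = √(-3950 + (-34)²) = √(-3950 + 1156) = √(-2794) = I*√2794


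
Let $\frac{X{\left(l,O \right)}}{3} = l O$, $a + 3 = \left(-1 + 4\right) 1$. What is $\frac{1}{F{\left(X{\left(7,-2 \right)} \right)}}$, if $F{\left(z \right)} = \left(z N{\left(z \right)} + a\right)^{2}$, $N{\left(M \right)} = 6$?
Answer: $\frac{1}{63504} \approx 1.5747 \cdot 10^{-5}$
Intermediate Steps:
$a = 0$ ($a = -3 + \left(-1 + 4\right) 1 = -3 + 3 \cdot 1 = -3 + 3 = 0$)
$X{\left(l,O \right)} = 3 O l$ ($X{\left(l,O \right)} = 3 l O = 3 O l$)
$F{\left(z \right)} = 36 z^{2}$ ($F{\left(z \right)} = \left(z 6 + 0\right)^{2} = \left(6 z + 0\right)^{2} = \left(6 z\right)^{2} = 36 z^{2}$)
$\frac{1}{F{\left(X{\left(7,-2 \right)} \right)}} = \frac{1}{36 \left(3 \left(-2\right) 7\right)^{2}} = \frac{1}{36 \left(-42\right)^{2}} = \frac{1}{36 \cdot 1764} = \frac{1}{63504}$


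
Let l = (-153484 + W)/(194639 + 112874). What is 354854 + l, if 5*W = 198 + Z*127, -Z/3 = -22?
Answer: 109122066334/307513 ≈ 3.5485e+5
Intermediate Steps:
Z = 66 (Z = -3*(-22) = 66)
W = 1716 (W = (198 + 66*127)/5 = (198 + 8382)/5 = (1/5)*8580 = 1716)
l = -151768/307513 (l = (-153484 + 1716)/(194639 + 112874) = -151768/307513 ≈ -0.49353)
354854 + l = 354854 - 151768/307513 = 109122066334/307513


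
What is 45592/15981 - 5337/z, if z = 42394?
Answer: 1847536651/677498514 ≈ 2.7270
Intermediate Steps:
45592/15981 - 5337/z = 45592/15981 - 5337/42394 = 1847536651/677498514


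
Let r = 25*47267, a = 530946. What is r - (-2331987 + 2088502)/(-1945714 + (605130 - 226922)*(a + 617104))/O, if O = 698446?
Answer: 32578250968779454645435/27569552515521996 ≈ 1.1817e+6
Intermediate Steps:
r = 1181675
r - (-2331987 + 2088502)/(-1945714 + (605130 - 226922)*(a + 617104))/O = 1181675 - (-2331987 + 2088502)/(-1945714 + (605130 - 226922)*(530946 + 617104))/698446 = 1181675 - (-243485/(-1945714 + 378208*1148050))/698446 = 1181675 - (-243485/(-1945714 + 434201694400))/698446 = 1181675 - (-243485/434199748686)/698446 = 1181675 - (-243485*1/434199748686)/698446 = 1181675 - (-22135)/(39472704426*698446) = 1181675 - 1*(-22135/27569552515521996) = 1181675 + 22135/27569552515521996 = 32578250968779454645435/27569552515521996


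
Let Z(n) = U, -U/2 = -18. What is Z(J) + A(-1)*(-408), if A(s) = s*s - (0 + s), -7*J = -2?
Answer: -780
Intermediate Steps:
J = 2/7 (J = -1/7*(-2) = 2/7 ≈ 0.28571)
U = 36 (U = -2*(-18) = 36)
A(s) = s**2 - s
Z(n) = 36
Z(J) + A(-1)*(-408) = 36 - (-1 - 1)*(-408) = 36 - 1*(-2)*(-408) = 36 + 2*(-408) = 36 - 816 = -780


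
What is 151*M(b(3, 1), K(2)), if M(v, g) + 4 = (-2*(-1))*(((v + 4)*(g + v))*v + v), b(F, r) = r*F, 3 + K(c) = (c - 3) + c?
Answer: 6644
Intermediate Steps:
K(c) = -6 + 2*c (K(c) = -3 + ((c - 3) + c) = -3 + ((-3 + c) + c) = -3 + (-3 + 2*c) = -6 + 2*c)
b(F, r) = F*r
M(v, g) = -4 + 2*v + 2*v*(4 + v)*(g + v) (M(v, g) = -4 + (-2*(-1))*(((v + 4)*(g + v))*v + v) = -4 + 2*(((4 + v)*(g + v))*v + v) = -4 + 2*(v*(4 + v)*(g + v) + v) = -4 + 2*(v + v*(4 + v)*(g + v)) = -4 + (2*v + 2*v*(4 + v)*(g + v)) = -4 + 2*v + 2*v*(4 + v)*(g + v))
151*M(b(3, 1), K(2)) = 151*(-4 + 2*(3*1) + 2*(3*1)³ + 8*(3*1)² + 2*(-6 + 2*2)*(3*1)² + 8*(-6 + 2*2)*(3*1)) = 151*(-4 + 2*3 + 2*3³ + 8*3² + 2*(-6 + 4)*3² + 8*(-6 + 4)*3) = 151*(-4 + 6 + 2*27 + 8*9 + 2*(-2)*9 + 8*(-2)*3) = 151*(-4 + 6 + 54 + 72 - 36 - 48) = 151*44 = 6644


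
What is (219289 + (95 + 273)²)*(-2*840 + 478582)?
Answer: 169163339126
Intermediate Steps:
(219289 + (95 + 273)²)*(-2*840 + 478582) = (219289 + 368²)*(-1680 + 478582) = (219289 + 135424)*476902 = 354713*476902 = 169163339126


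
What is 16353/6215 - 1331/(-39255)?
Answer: 130041836/48793965 ≈ 2.6651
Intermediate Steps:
16353/6215 - 1331/(-39255) = 16353*(1/6215) - 1331*(-1/39255) = 16353/6215 + 1331/39255 = 130041836/48793965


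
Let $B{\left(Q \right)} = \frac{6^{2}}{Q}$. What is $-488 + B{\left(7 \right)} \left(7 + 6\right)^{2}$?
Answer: $\frac{2668}{7} \approx 381.14$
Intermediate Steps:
$B{\left(Q \right)} = \frac{36}{Q}$
$-488 + B{\left(7 \right)} \left(7 + 6\right)^{2} = -488 + \frac{36}{7} \left(7 + 6\right)^{2} = -488 + 36 \cdot \frac{1}{7} \cdot 13^{2} = -488 + \frac{36}{7} \cdot 169 = -488 + \frac{6084}{7} = \frac{2668}{7}$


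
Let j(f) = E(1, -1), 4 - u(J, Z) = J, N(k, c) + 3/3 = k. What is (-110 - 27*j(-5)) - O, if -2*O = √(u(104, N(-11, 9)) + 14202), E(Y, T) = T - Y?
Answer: -56 + √14102/2 ≈ 3.3759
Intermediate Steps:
N(k, c) = -1 + k
u(J, Z) = 4 - J
j(f) = -2 (j(f) = -1 - 1*1 = -1 - 1 = -2)
O = -√14102/2 (O = -√((4 - 1*104) + 14202)/2 = -√((4 - 104) + 14202)/2 = -√(-100 + 14202)/2 = -√14102/2 ≈ -59.376)
(-110 - 27*j(-5)) - O = (-110 - 27*(-2)) - (-1)*√14102/2 = (-110 + 54) + √14102/2 = -56 + √14102/2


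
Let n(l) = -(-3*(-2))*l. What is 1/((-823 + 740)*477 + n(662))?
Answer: -1/43563 ≈ -2.2955e-5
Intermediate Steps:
n(l) = -6*l
1/((-823 + 740)*477 + n(662)) = 1/((-823 + 740)*477 - 6*662) = 1/(-83*477 - 3972) = 1/(-39591 - 3972) = 1/(-43563) = -1/43563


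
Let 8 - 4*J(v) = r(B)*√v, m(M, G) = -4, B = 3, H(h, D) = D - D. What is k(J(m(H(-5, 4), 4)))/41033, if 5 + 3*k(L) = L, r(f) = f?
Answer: -1/41033 - I/82066 ≈ -2.4371e-5 - 1.2185e-5*I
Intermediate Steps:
H(h, D) = 0
J(v) = 2 - 3*√v/4
k(L) = -5/3 + L/3
k(J(m(H(-5, 4), 4)))/41033 = (-5/3 + (2 - 3*I/2)/3)/41033 = (-5/3 + (2 - 3*I/2)/3)*(1/41033) = (-5/3 + (⅔ - I/2))*(1/41033) = (-1 - I/2)*(1/41033) = -1/41033 - I/82066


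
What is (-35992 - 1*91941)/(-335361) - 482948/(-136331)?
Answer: 13800242927/3516930807 ≈ 3.9239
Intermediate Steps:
(-35992 - 1*91941)/(-335361) - 482948/(-136331) = (-35992 - 91941)*(-1/335361) - 482948*(-1/136331) = -127933*(-1/335361) + 482948/136331 = 9841/25797 + 482948/136331 = 13800242927/3516930807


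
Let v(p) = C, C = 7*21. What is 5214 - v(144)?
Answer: 5067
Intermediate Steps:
C = 147
v(p) = 147
5214 - v(144) = 5214 - 1*147 = 5214 - 147 = 5067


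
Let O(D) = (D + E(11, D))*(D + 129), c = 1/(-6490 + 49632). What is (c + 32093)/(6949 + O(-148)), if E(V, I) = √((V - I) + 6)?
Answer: 13514653136527/4107875800952 + 26306567933*√165/4107875800952 ≈ 3.3722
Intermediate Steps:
E(V, I) = √(6 + V - I)
c = 1/43142 ≈ 2.3179e-5
O(D) = (129 + D)*(D + √(17 - D)) (O(D) = (D + √(6 + 11 - D))*(D + 129) = (D + √(17 - D))*(129 + D) = (129 + D)*(D + √(17 - D)))
(c + 32093)/(6949 + O(-148)) = (1/43142 + 32093)/(6949 + ((-148)² + 129*(-148) + 129*√(17 - 1*(-148)) - 148*√(17 - 1*(-148)))) = 1384556207/(43142*(6949 + (21904 - 19092 + 129*√(17 + 148) - 148*√(17 + 148)))) = 1384556207/(43142*(6949 + (21904 - 19092 + 129*√165 - 148*√165))) = 1384556207/(43142*(6949 + (2812 - 19*√165))) = 1384556207/(43142*(9761 - 19*√165))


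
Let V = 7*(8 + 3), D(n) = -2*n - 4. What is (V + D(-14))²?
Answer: 10201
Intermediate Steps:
D(n) = -4 - 2*n
V = 77 (V = 7*11 = 77)
(V + D(-14))² = (77 + (-4 - 2*(-14)))² = (77 + (-4 + 28))² = (77 + 24)² = 101² = 10201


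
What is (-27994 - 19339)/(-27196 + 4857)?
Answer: 47333/22339 ≈ 2.1189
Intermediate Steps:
(-27994 - 19339)/(-27196 + 4857) = -47333/(-22339) = -47333*(-1/22339) = 47333/22339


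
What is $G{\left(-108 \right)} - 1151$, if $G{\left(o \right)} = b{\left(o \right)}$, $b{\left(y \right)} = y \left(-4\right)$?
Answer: $-719$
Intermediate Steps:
$b{\left(y \right)} = - 4 y$
$G{\left(o \right)} = - 4 o$
$G{\left(-108 \right)} - 1151 = \left(-4\right) \left(-108\right) - 1151 = 432 - 1151 = -719$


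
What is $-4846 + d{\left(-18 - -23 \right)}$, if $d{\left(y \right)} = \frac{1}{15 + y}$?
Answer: $- \frac{96919}{20} \approx -4846.0$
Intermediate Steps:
$-4846 + d{\left(-18 - -23 \right)} = -4846 + \frac{1}{15 - -5} = -4846 + \frac{1}{15 + \left(-18 + 23\right)} = -4846 + \frac{1}{15 + 5} = -4846 + \frac{1}{20} = - \frac{96919}{20}$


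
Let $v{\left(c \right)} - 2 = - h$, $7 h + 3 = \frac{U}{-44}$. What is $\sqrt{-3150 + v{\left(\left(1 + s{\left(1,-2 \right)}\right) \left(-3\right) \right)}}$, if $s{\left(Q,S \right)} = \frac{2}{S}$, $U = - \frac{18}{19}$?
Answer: $\frac{i \sqrt{26947883578}}{2926} \approx 56.103 i$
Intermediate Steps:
$U = - \frac{18}{19}$ ($U = \left(-18\right) \frac{1}{19} = - \frac{18}{19} \approx -0.94737$)
$h = - \frac{1245}{2926}$ ($h = - \frac{3}{7} + \frac{\left(- \frac{18}{19}\right) \frac{1}{-44}}{7} = - \frac{3}{7} + \frac{\left(- \frac{18}{19}\right) \left(- \frac{1}{44}\right)}{7} = - \frac{3}{7} + \frac{1}{7} \cdot \frac{9}{418} = - \frac{3}{7} + \frac{9}{2926} = - \frac{1245}{2926} \approx -0.4255$)
$v{\left(c \right)} = \frac{7097}{2926}$ ($v{\left(c \right)} = 2 - - \frac{1245}{2926} = 2 + \frac{1245}{2926} = \frac{7097}{2926}$)
$\sqrt{-3150 + v{\left(\left(1 + s{\left(1,-2 \right)}\right) \left(-3\right) \right)}} = \sqrt{-3150 + \frac{7097}{2926}} = \sqrt{- \frac{9209803}{2926}} = \frac{i \sqrt{26947883578}}{2926}$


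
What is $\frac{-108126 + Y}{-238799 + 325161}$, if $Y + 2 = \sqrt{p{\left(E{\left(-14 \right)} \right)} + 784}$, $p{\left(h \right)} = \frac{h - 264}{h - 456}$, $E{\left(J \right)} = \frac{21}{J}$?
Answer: $- \frac{54064}{43181} + \frac{\sqrt{72985585}}{26340410} \approx -1.2517$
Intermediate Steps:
$p{\left(h \right)} = \frac{-264 + h}{-456 + h}$
$Y = -2 + \frac{\sqrt{72985585}}{305}$ ($Y = -2 + \sqrt{\frac{-264 + \frac{21}{-14}}{-456 + \frac{21}{-14}} + 784} = -2 + \sqrt{\frac{-264 + 21 \left(- \frac{1}{14}\right)}{-456 + 21 \left(- \frac{1}{14}\right)} + 784} = -2 + \sqrt{\frac{-264 - \frac{3}{2}}{-456 - \frac{3}{2}} + 784} = -2 + \sqrt{\frac{1}{- \frac{915}{2}} \left(- \frac{531}{2}\right) + 784} = -2 + \sqrt{\left(- \frac{2}{915}\right) \left(- \frac{531}{2}\right) + 784} = -2 + \sqrt{\frac{177}{305} + 784} = -2 + \sqrt{\frac{239297}{305}} = -2 + \frac{\sqrt{72985585}}{305} \approx 26.01$)
$\frac{-108126 + Y}{-238799 + 325161} = \frac{-108126 - \left(2 - \frac{\sqrt{72985585}}{305}\right)}{-238799 + 325161} = \frac{-108128 + \frac{\sqrt{72985585}}{305}}{86362} = \left(-108128 + \frac{\sqrt{72985585}}{305}\right) \frac{1}{86362} = - \frac{54064}{43181} + \frac{\sqrt{72985585}}{26340410}$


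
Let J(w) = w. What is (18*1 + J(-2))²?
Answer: 256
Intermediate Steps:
(18*1 + J(-2))² = (18*1 - 2)² = (18 - 2)² = 16² = 256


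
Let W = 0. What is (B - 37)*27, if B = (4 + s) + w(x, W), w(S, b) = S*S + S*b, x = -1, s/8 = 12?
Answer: 1728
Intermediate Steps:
s = 96 (s = 8*12 = 96)
w(S, b) = S**2 + S*b
B = 101 (B = (4 + 96) - (-1 + 0) = 100 - 1*(-1) = 100 + 1 = 101)
(B - 37)*27 = (101 - 37)*27 = 64*27 = 1728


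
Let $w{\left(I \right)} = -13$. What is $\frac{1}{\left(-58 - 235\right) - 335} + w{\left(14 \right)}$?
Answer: $- \frac{8165}{628} \approx -13.002$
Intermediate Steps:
$\frac{1}{\left(-58 - 235\right) - 335} + w{\left(14 \right)} = \frac{1}{\left(-58 - 235\right) - 335} - 13 = \frac{1}{-293 - 335} - 13 = \frac{1}{-628} - 13 = - \frac{1}{628} - 13 = - \frac{8165}{628}$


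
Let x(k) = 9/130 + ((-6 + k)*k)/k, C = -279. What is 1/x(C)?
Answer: -130/37041 ≈ -0.0035096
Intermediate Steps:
x(k) = -771/130 + k (x(k) = 9*(1/130) + (k*(-6 + k))/k = 9/130 + (-6 + k) = -771/130 + k)
1/x(C) = 1/(-771/130 - 279) = 1/(-37041/130) = -130/37041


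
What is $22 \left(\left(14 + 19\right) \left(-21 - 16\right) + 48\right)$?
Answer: $-25806$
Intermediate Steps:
$22 \left(\left(14 + 19\right) \left(-21 - 16\right) + 48\right) = 22 \left(33 \left(-37\right) + 48\right) = 22 \left(-1221 + 48\right) = 22 \left(-1173\right) = -25806$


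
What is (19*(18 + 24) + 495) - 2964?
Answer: -1671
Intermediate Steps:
(19*(18 + 24) + 495) - 2964 = (19*42 + 495) - 2964 = (798 + 495) - 2964 = 1293 - 2964 = -1671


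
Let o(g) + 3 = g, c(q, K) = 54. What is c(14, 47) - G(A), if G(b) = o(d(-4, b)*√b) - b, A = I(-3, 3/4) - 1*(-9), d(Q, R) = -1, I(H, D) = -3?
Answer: 63 + √6 ≈ 65.449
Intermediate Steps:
A = 6 (A = -3 - 1*(-9) = -3 + 9 = 6)
o(g) = -3 + g
G(b) = -3 - b - √b (G(b) = (-3 - √b) - b = -3 - b - √b)
c(14, 47) - G(A) = 54 - (-3 - 1*6 - √6) = 54 - (-3 - 6 - √6) = 54 - (-9 - √6) = 54 + (9 + √6) = 63 + √6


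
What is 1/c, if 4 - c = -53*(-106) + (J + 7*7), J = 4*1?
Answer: -1/5667 ≈ -0.00017646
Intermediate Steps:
J = 4
c = -5667 (c = 4 - (-53*(-106) + (4 + 7*7)) = 4 - (5618 + (4 + 49)) = 4 - (5618 + 53) = 4 - 1*5671 = 4 - 5671 = -5667)
1/c = 1/(-5667) = -1/5667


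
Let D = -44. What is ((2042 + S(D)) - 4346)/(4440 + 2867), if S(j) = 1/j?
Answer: -101377/321508 ≈ -0.31532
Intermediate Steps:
((2042 + S(D)) - 4346)/(4440 + 2867) = ((2042 + 1/(-44)) - 4346)/(4440 + 2867) = ((2042 - 1/44) - 4346)/7307 = (89847/44 - 4346)*(1/7307) = -101377/44*1/7307 = -101377/321508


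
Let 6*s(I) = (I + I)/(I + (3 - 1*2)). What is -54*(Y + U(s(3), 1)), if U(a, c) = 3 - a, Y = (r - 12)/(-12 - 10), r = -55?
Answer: -6885/22 ≈ -312.95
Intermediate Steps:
Y = 67/22 (Y = (-55 - 12)/(-12 - 10) = -67/(-22) = -67*(-1/22) = 67/22 ≈ 3.0455)
s(I) = I/(3*(1 + I)) (s(I) = ((I + I)/(I + (3 - 1*2)))/6 = ((2*I)/(I + (3 - 2)))/6 = ((2*I)/(I + 1))/6 = ((2*I)/(1 + I))/6 = (2*I/(1 + I))/6 = I/(3*(1 + I)))
-54*(Y + U(s(3), 1)) = -54*(67/22 + (3 - 3/(3*(1 + 3)))) = -54*(67/22 + (3 - 3/(3*4))) = -54*(67/22 + (3 - 1*¼)) = -54*(67/22 + (3 - ¼)) = -54*(67/22 + 11/4) = -54*255/44 = -6885/22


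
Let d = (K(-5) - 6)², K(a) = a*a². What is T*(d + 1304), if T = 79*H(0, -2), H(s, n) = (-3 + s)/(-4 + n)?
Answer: 1458735/2 ≈ 7.2937e+5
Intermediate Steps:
H(s, n) = (-3 + s)/(-4 + n)
K(a) = a³
T = 79/2 (T = 79*((-3 + 0)/(-4 - 2)) = 79*(-3/(-6)) = 79*(-⅙*(-3)) = 79*(½) = 79/2 ≈ 39.500)
d = 17161 (d = ((-5)³ - 6)² = (-125 - 6)² = (-131)² = 17161)
T*(d + 1304) = 79*(17161 + 1304)/2 = (79/2)*18465 = 1458735/2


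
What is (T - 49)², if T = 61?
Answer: 144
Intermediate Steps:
(T - 49)² = (61 - 49)² = 12² = 144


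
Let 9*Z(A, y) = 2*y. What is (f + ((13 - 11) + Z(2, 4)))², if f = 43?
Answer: 170569/81 ≈ 2105.8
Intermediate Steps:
Z(A, y) = 2*y/9 (Z(A, y) = (2*y)/9 = 2*y/9)
(f + ((13 - 11) + Z(2, 4)))² = (43 + ((13 - 11) + (2/9)*4))² = (43 + (2 + 8/9))² = (43 + 26/9)² = (413/9)² = 170569/81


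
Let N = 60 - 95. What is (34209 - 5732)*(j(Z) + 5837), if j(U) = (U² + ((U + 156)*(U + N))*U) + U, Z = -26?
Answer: 6056118159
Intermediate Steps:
N = -35
j(U) = U + U² + U*(-35 + U)*(156 + U) (j(U) = (U² + ((U + 156)*(U - 35))*U) + U = (U² + ((156 + U)*(-35 + U))*U) + U = (U² + ((-35 + U)*(156 + U))*U) + U = (U² + U*(-35 + U)*(156 + U)) + U = U + U² + U*(-35 + U)*(156 + U))
(34209 - 5732)*(j(Z) + 5837) = (34209 - 5732)*(-26*(-5459 + (-26)² + 122*(-26)) + 5837) = 28477*(-26*(-5459 + 676 - 3172) + 5837) = 28477*(-26*(-7955) + 5837) = 28477*(206830 + 5837) = 28477*212667 = 6056118159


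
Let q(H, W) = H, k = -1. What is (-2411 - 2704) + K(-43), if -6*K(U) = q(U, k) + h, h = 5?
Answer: -15326/3 ≈ -5108.7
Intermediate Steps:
K(U) = -5/6 - U/6 (K(U) = -(U + 5)/6 = -(5 + U)/6 = -5/6 - U/6)
(-2411 - 2704) + K(-43) = (-2411 - 2704) + (-5/6 - 1/6*(-43)) = -5115 + (-5/6 + 43/6) = -5115 + 19/3 = -15326/3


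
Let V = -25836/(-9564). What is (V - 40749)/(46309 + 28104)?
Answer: -32474800/59307161 ≈ -0.54757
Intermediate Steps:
V = 2153/797 (V = -25836*(-1/9564) = 2153/797 ≈ 2.7014)
(V - 40749)/(46309 + 28104) = (2153/797 - 40749)/(46309 + 28104) = -32474800/797/74413 = -32474800/797*1/74413 = -32474800/59307161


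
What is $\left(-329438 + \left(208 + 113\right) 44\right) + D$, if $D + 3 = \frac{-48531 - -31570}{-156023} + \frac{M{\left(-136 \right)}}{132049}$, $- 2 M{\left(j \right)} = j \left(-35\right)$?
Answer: $- \frac{928053390939130}{2943240161} \approx -3.1532 \cdot 10^{5}$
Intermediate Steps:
$M{\left(j \right)} = \frac{35 j}{2}$ ($M{\left(j \right)} = - \frac{j \left(-35\right)}{2} = - \frac{\left(-35\right) j}{2} = \frac{35 j}{2}$)
$D = - \frac{8562813576}{2943240161}$ ($D = -3 + \left(\frac{-48531 - -31570}{-156023} + \frac{\frac{35}{2} \left(-136\right)}{132049}\right) = -3 - \left(\frac{2380}{132049} - \left(-48531 + 31570\right) \left(- \frac{1}{156023}\right)\right) = -3 - - \frac{266906907}{2943240161} = -3 + \left(\frac{2423}{22289} - \frac{2380}{132049}\right) = -3 + \frac{266906907}{2943240161} = - \frac{8562813576}{2943240161} \approx -2.9093$)
$\left(-329438 + \left(208 + 113\right) 44\right) + D = \left(-329438 + \left(208 + 113\right) 44\right) - \frac{8562813576}{2943240161} = \left(-329438 + 321 \cdot 44\right) - \frac{8562813576}{2943240161} = \left(-329438 + 14124\right) - \frac{8562813576}{2943240161} = -315314 - \frac{8562813576}{2943240161} = - \frac{928053390939130}{2943240161}$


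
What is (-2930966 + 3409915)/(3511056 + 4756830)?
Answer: 478949/8267886 ≈ 0.057929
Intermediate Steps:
(-2930966 + 3409915)/(3511056 + 4756830) = 478949/8267886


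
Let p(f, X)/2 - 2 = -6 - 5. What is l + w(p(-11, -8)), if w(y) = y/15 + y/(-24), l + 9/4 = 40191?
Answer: 401883/10 ≈ 40188.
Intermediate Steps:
l = 160755/4 (l = -9/4 + 40191 = 160755/4 ≈ 40189.)
p(f, X) = -18 (p(f, X) = 4 + 2*(-6 - 5) = 4 + 2*(-11) = 4 - 22 = -18)
w(y) = y/40 (w(y) = y*(1/15) + y*(-1/24) = y/15 - y/24 = y/40)
l + w(p(-11, -8)) = 160755/4 + (1/40)*(-18) = 160755/4 - 9/20 = 401883/10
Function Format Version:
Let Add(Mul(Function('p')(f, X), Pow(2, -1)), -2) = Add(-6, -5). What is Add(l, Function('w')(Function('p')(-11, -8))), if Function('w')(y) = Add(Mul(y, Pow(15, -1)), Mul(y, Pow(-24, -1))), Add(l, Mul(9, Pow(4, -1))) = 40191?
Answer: Rational(401883, 10) ≈ 40188.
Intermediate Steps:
l = Rational(160755, 4) (l = Add(Rational(-9, 4), 40191) = Rational(160755, 4) ≈ 40189.)
Function('p')(f, X) = -18 (Function('p')(f, X) = Add(4, Mul(2, Add(-6, -5))) = Add(4, Mul(2, -11)) = Add(4, -22) = -18)
Function('w')(y) = Mul(Rational(1, 40), y) (Function('w')(y) = Add(Mul(y, Rational(1, 15)), Mul(y, Rational(-1, 24))) = Add(Mul(Rational(1, 15), y), Mul(Rational(-1, 24), y)) = Mul(Rational(1, 40), y))
Add(l, Function('w')(Function('p')(-11, -8))) = Add(Rational(160755, 4), Mul(Rational(1, 40), -18)) = Add(Rational(160755, 4), Rational(-9, 20)) = Rational(401883, 10)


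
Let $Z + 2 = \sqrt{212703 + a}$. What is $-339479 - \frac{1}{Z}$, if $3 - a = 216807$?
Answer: $- \frac{1393561293}{4105} + \frac{i \sqrt{4101}}{4105} \approx -3.3948 \cdot 10^{5} + 0.0156 i$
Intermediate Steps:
$a = -216804$ ($a = 3 - 216807 = -216804$)
$Z = -2 + i \sqrt{4101}$ ($Z = -2 + \sqrt{212703 - 216804} = -2 + \sqrt{-4101} = -2 + i \sqrt{4101} \approx -2.0 + 64.039 i$)
$-339479 - \frac{1}{Z} = -339479 - \frac{1}{-2 + i \sqrt{4101}}$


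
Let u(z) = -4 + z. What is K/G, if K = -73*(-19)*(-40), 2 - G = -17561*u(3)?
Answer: 55480/17559 ≈ 3.1596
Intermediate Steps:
G = -17559 (G = 2 - (-17561)*(-4 + 3) = 2 - (-17561)*(-1) = 2 - 1*17561 = 2 - 17561 = -17559)
K = -55480 (K = 1387*(-40) = -55480)
K/G = -55480/(-17559) = -55480*(-1/17559) = 55480/17559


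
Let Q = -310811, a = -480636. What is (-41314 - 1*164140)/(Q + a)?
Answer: 205454/791447 ≈ 0.25959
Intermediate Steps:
(-41314 - 1*164140)/(Q + a) = (-41314 - 1*164140)/(-310811 - 480636) = (-41314 - 164140)/(-791447) = -205454*(-1/791447) = 205454/791447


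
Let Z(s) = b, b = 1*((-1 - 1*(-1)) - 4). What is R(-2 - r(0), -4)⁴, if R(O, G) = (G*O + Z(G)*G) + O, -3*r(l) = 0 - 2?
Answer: 331776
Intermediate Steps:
r(l) = ⅔ (r(l) = -(0 - 2)/3 = -⅓*(-2) = ⅔)
b = -4 (b = 1*((-1 + 1) - 4) = 1*(0 - 4) = 1*(-4) = -4)
Z(s) = -4
R(O, G) = O - 4*G + G*O (R(O, G) = (G*O - 4*G) + O = (-4*G + G*O) + O = O - 4*G + G*O)
R(-2 - r(0), -4)⁴ = ((-2 - 1*⅔) - 4*(-4) - 4*(-2 - 1*⅔))⁴ = ((-2 - ⅔) + 16 - 4*(-2 - ⅔))⁴ = (-8/3 + 16 - 4*(-8/3))⁴ = (-8/3 + 16 + 32/3)⁴ = 24⁴ = 331776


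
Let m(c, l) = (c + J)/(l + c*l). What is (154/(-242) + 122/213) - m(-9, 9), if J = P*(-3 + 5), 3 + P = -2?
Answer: -18415/56232 ≈ -0.32748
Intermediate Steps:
P = -5 (P = -3 - 2 = -5)
J = -10 (J = -5*(-3 + 5) = -5*2 = -10)
m(c, l) = (-10 + c)/(l + c*l) (m(c, l) = (c - 10)/(l + c*l) = (-10 + c)/(l + c*l))
(154/(-242) + 122/213) - m(-9, 9) = (154/(-242) + 122/213) - (-10 - 9)/(9*(1 - 9)) = (154*(-1/242) + 122*(1/213)) - (-19)/(9*(-8)) = (-7/11 + 122/213) - (-1)*(-19)/(9*8) = -149/2343 - 1*19/72 = -149/2343 - 19/72 = -18415/56232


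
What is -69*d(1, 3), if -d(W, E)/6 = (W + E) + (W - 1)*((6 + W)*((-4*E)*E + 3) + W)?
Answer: 1656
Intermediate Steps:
d(W, E) = -6*E - 6*W - 6*(-1 + W)*(W + (3 - 4*E²)*(6 + W)) (d(W, E) = -6*((W + E) + (W - 1)*((6 + W)*((-4*E)*E + 3) + W)) = -6*((E + W) + (-1 + W)*((6 + W)*(-4*E² + 3) + W)) = -6*((E + W) + (-1 + W)*((6 + W)*(3 - 4*E²) + W)) = -6*((E + W) + (-1 + W)*((3 - 4*E²)*(6 + W) + W)) = -6*((E + W) + (-1 + W)*(W + (3 - 4*E²)*(6 + W))) = -6*(E + W + (-1 + W)*(W + (3 - 4*E²)*(6 + W))) = -6*E - 6*W - 6*(-1 + W)*(W + (3 - 4*E²)*(6 + W)))
-69*d(1, 3) = -69*(108 - 144*3² - 90*1 - 24*1² - 6*3 + 24*3²*1² + 120*1*3²) = -69*(108 - 144*9 - 90 - 24*1 - 18 + 24*9*1 + 120*1*9) = -69*(108 - 1296 - 90 - 24 - 18 + 216 + 1080) = -69*(-24) = 1656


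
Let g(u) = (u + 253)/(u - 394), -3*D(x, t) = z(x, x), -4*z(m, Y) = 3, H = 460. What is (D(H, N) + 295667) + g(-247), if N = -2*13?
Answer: 758090805/2564 ≈ 2.9567e+5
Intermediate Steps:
N = -26
z(m, Y) = -3/4 (z(m, Y) = -1/4*3 = -3/4)
D(x, t) = 1/4 (D(x, t) = -1/3*(-3/4) = 1/4)
g(u) = (253 + u)/(-394 + u)
(D(H, N) + 295667) + g(-247) = (1/4 + 295667) + (253 - 247)/(-394 - 247) = 1182669/4 + 6/(-641) = 1182669/4 - 1/641*6 = 1182669/4 - 6/641 = 758090805/2564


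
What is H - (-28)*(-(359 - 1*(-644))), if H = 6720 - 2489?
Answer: -23853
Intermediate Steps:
H = 4231
H - (-28)*(-(359 - 1*(-644))) = 4231 - (-28)*(-(359 - 1*(-644))) = 4231 - (-28)*(-(359 + 644)) = 4231 - (-28)*(-1*1003) = 4231 - (-28)*(-1003) = 4231 - 1*28084 = 4231 - 28084 = -23853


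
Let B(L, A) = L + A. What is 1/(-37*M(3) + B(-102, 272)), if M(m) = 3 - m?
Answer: 1/170 ≈ 0.0058824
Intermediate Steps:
B(L, A) = A + L
1/(-37*M(3) + B(-102, 272)) = 1/(-37*(3 - 1*3) + (272 - 102)) = 1/(-37*(3 - 3) + 170) = 1/(-37*0 + 170) = 1/(0 + 170) = 1/170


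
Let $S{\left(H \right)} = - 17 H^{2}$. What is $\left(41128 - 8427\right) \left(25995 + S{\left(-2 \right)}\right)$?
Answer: $847838827$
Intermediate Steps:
$\left(41128 - 8427\right) \left(25995 + S{\left(-2 \right)}\right) = \left(41128 - 8427\right) \left(25995 - 17 \left(-2\right)^{2}\right) = 32701 \left(25995 - 68\right) = 32701 \cdot 25927 = 847838827$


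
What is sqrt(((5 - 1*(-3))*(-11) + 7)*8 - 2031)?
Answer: I*sqrt(2679) ≈ 51.759*I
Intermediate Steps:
sqrt(((5 - 1*(-3))*(-11) + 7)*8 - 2031) = sqrt(((5 + 3)*(-11) + 7)*8 - 2031) = sqrt((8*(-11) + 7)*8 - 2031) = sqrt((-88 + 7)*8 - 2031) = sqrt(-81*8 - 2031) = sqrt(-648 - 2031) = sqrt(-2679) = I*sqrt(2679)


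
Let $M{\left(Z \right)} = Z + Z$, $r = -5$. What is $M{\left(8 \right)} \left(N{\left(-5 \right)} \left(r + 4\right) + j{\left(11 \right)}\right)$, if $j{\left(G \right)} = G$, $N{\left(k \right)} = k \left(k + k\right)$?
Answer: $-624$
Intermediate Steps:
$N{\left(k \right)} = 2 k^{2}$ ($N{\left(k \right)} = k 2 k = 2 k^{2}$)
$M{\left(Z \right)} = 2 Z$
$M{\left(8 \right)} \left(N{\left(-5 \right)} \left(r + 4\right) + j{\left(11 \right)}\right) = 2 \cdot 8 \left(2 \left(-5\right)^{2} \left(-5 + 4\right) + 11\right) = 16 \left(2 \cdot 25 \left(-1\right) + 11\right) = 16 \left(50 \left(-1\right) + 11\right) = 16 \left(-50 + 11\right) = 16 \left(-39\right) = -624$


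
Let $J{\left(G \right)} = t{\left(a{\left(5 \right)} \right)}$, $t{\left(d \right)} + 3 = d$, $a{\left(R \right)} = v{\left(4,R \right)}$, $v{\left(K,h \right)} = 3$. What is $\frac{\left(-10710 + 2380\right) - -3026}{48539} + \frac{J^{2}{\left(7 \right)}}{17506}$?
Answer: $- \frac{5304}{48539} \approx -0.10927$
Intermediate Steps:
$a{\left(R \right)} = 3$
$t{\left(d \right)} = -3 + d$
$J{\left(G \right)} = 0$ ($J{\left(G \right)} = -3 + 3 = 0$)
$\frac{\left(-10710 + 2380\right) - -3026}{48539} + \frac{J^{2}{\left(7 \right)}}{17506} = \frac{\left(-10710 + 2380\right) - -3026}{48539} + \frac{0^{2}}{17506} = \left(-8330 + 3026\right) \frac{1}{48539} + 0 \cdot \frac{1}{17506} = \left(-5304\right) \frac{1}{48539} + 0 = - \frac{5304}{48539} + 0 = - \frac{5304}{48539}$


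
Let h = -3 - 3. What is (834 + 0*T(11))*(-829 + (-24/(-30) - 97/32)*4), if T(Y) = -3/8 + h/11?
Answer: -13976589/20 ≈ -6.9883e+5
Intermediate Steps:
h = -6
T(Y) = -81/88 (T(Y) = -3/8 - 6/11 = -81/88)
(834 + 0*T(11))*(-829 + (-24/(-30) - 97/32)*4) = (834 + 0*(-81/88))*(-829 + (-24/(-30) - 97/32)*4) = (834 + 0)*(-829 + (-24*(-1/30) - 97*1/32)*4) = 834*(-829 + (⅘ - 97/32)*4) = 834*(-829 - 357/160*4) = 834*(-829 - 357/40) = 834*(-33517/40) = -13976589/20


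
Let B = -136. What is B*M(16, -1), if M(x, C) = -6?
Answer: 816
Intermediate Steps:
B*M(16, -1) = -136*(-6) = 816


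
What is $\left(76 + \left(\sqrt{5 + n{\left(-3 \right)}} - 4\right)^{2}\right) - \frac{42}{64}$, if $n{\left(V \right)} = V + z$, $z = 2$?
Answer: $\frac{2539}{32} \approx 79.344$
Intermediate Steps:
$n{\left(V \right)} = 2 + V$ ($n{\left(V \right)} = V + 2 = 2 + V$)
$\left(76 + \left(\sqrt{5 + n{\left(-3 \right)}} - 4\right)^{2}\right) - \frac{42}{64} = \left(76 + \left(\sqrt{5 + \left(2 - 3\right)} - 4\right)^{2}\right) - \frac{42}{64} = \left(76 + \left(\sqrt{5 - 1} - 4\right)^{2}\right) - \frac{21}{32} = \left(76 + \left(\sqrt{4} - 4\right)^{2}\right) - \frac{21}{32} = \left(76 + \left(2 - 4\right)^{2}\right) - \frac{21}{32} = \left(76 + \left(-2\right)^{2}\right) - \frac{21}{32} = \left(76 + 4\right) - \frac{21}{32} = 80 - \frac{21}{32} = \frac{2539}{32}$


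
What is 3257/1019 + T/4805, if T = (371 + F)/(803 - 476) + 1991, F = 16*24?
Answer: 5781708823/1601088465 ≈ 3.6111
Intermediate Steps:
F = 384
T = 651812/327 (T = (371 + 384)/(803 - 476) + 1991 = 755/327 + 1991 = 651812/327 ≈ 1993.3)
3257/1019 + T/4805 = 3257/1019 + (651812/327)/4805 = 3257*(1/1019) + (651812/327)*(1/4805) = 3257/1019 + 651812/1571235 = 5781708823/1601088465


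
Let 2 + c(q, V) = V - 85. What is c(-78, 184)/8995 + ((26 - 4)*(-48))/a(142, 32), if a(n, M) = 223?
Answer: -9477089/2005885 ≈ -4.7246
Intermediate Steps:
c(q, V) = -87 + V (c(q, V) = -2 + (V - 85) = -2 + (-85 + V) = -87 + V)
c(-78, 184)/8995 + ((26 - 4)*(-48))/a(142, 32) = (-87 + 184)/8995 + ((26 - 4)*(-48))/223 = 97*(1/8995) + (22*(-48))*(1/223) = 97/8995 - 1056*1/223 = 97/8995 - 1056/223 = -9477089/2005885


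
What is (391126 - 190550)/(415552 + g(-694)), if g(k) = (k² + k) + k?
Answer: 25072/111975 ≈ 0.22391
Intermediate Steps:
g(k) = k² + 2*k (g(k) = (k + k²) + k = k² + 2*k)
(391126 - 190550)/(415552 + g(-694)) = (391126 - 190550)/(415552 - 694*(2 - 694)) = 200576/(415552 - 694*(-692)) = 200576/(415552 + 480248) = 200576/895800 = 200576*(1/895800) = 25072/111975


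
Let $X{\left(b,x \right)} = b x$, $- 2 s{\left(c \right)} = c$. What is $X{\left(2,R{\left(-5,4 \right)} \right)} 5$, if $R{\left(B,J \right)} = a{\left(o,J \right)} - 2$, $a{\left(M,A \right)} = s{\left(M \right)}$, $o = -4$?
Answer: $0$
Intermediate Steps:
$s{\left(c \right)} = - \frac{c}{2}$
$a{\left(M,A \right)} = - \frac{M}{2}$
$R{\left(B,J \right)} = 0$ ($R{\left(B,J \right)} = \left(- \frac{1}{2}\right) \left(-4\right) - 2 = 2 - 2 = 0$)
$X{\left(2,R{\left(-5,4 \right)} \right)} 5 = 2 \cdot 0 \cdot 5 = 0 \cdot 5 = 0$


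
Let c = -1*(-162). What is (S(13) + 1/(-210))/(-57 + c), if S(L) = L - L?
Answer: -1/22050 ≈ -4.5351e-5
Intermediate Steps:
S(L) = 0
c = 162
(S(13) + 1/(-210))/(-57 + c) = (0 + 1/(-210))/(-57 + 162) = (0 - 1/210)/105 = -1/210*1/105 = -1/22050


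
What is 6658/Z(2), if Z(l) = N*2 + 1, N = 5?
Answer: 6658/11 ≈ 605.27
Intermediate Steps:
Z(l) = 11 (Z(l) = 5*2 + 1 = 10 + 1 = 11)
6658/Z(2) = 6658/11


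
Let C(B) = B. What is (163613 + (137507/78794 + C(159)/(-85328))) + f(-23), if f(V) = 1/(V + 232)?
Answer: 114953831937767213/702588448144 ≈ 1.6361e+5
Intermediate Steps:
f(V) = 1/(232 + V)
(163613 + (137507/78794 + C(159)/(-85328))) + f(-23) = (163613 + (137507/78794 + 159/(-85328))) + 1/(232 - 23) = (163613 + (137507*(1/78794) + 159*(-1/85328))) + 1/209 = (163613 + (137507/78794 - 159/85328)) + 1/209 = (163613 + 5860334525/3361667216) + 1/209 = 550018318545933/3361667216 + 1/209 = 114953831937767213/702588448144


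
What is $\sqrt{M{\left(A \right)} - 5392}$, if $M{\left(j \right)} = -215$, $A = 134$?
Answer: $3 i \sqrt{623} \approx 74.88 i$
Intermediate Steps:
$\sqrt{M{\left(A \right)} - 5392} = \sqrt{-215 - 5392} = \sqrt{-5607} = 3 i \sqrt{623}$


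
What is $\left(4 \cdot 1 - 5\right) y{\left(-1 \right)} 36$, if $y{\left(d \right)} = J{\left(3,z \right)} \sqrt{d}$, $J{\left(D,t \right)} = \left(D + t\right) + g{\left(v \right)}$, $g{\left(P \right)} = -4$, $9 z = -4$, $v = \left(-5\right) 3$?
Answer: $52 i \approx 52.0 i$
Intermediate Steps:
$v = -15$
$z = - \frac{4}{9}$ ($z = \frac{1}{9} \left(-4\right) = - \frac{4}{9} \approx -0.44444$)
$J{\left(D,t \right)} = -4 + D + t$ ($J{\left(D,t \right)} = \left(D + t\right) - 4 = -4 + D + t$)
$y{\left(d \right)} = - \frac{13 \sqrt{d}}{9}$ ($y{\left(d \right)} = \left(-4 + 3 - \frac{4}{9}\right) \sqrt{d} = - \frac{13 \sqrt{d}}{9}$)
$\left(4 \cdot 1 - 5\right) y{\left(-1 \right)} 36 = \left(4 \cdot 1 - 5\right) \left(- \frac{13 \sqrt{-1}}{9}\right) 36 = \left(4 - 5\right) \left(- \frac{13 i}{9}\right) 36 = - \frac{\left(-13\right) i}{9} \cdot 36 = \frac{13 i}{9} \cdot 36 = 52 i$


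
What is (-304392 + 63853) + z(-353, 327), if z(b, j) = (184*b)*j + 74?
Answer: -21479769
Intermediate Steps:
z(b, j) = 74 + 184*b*j (z(b, j) = 184*b*j + 74 = 74 + 184*b*j)
(-304392 + 63853) + z(-353, 327) = (-304392 + 63853) + (74 + 184*(-353)*327) = -240539 + (74 - 21239304) = -240539 - 21239230 = -21479769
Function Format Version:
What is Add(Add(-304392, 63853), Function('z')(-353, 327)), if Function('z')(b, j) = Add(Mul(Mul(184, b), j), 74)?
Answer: -21479769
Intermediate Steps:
Function('z')(b, j) = Add(74, Mul(184, b, j)) (Function('z')(b, j) = Add(Mul(184, b, j), 74) = Add(74, Mul(184, b, j)))
Add(Add(-304392, 63853), Function('z')(-353, 327)) = Add(Add(-304392, 63853), Add(74, Mul(184, -353, 327))) = Add(-240539, Add(74, -21239304)) = Add(-240539, -21239230) = -21479769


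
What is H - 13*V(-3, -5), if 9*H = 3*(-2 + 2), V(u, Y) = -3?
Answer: 39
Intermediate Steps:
H = 0 (H = (3*(-2 + 2))/9 = (3*0)/9 = (1/9)*0 = 0)
H - 13*V(-3, -5) = 0 - 13*(-3) = 0 + 39 = 39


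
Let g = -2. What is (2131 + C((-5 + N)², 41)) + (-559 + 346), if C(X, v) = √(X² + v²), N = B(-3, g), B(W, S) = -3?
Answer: 1918 + √5777 ≈ 1994.0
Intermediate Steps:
N = -3
(2131 + C((-5 + N)², 41)) + (-559 + 346) = (2131 + √(((-5 - 3)²)² + 41²)) + (-559 + 346) = (2131 + √(((-8)²)² + 1681)) - 213 = (2131 + √(64² + 1681)) - 213 = (2131 + √(4096 + 1681)) - 213 = (2131 + √5777) - 213 = 1918 + √5777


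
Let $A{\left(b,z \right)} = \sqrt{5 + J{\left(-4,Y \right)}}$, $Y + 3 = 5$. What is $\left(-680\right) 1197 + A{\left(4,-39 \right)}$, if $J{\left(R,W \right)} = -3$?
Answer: $-813960 + \sqrt{2} \approx -8.1396 \cdot 10^{5}$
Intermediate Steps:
$Y = 2$ ($Y = -3 + 5 = 2$)
$A{\left(b,z \right)} = \sqrt{2}$ ($A{\left(b,z \right)} = \sqrt{5 - 3} = \sqrt{2}$)
$\left(-680\right) 1197 + A{\left(4,-39 \right)} = \left(-680\right) 1197 + \sqrt{2} = -813960 + \sqrt{2}$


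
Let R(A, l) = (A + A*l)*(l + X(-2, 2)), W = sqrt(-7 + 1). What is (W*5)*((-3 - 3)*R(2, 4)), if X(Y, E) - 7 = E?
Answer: -3900*I*sqrt(6) ≈ -9553.0*I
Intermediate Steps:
W = I*sqrt(6) (W = sqrt(-6) = I*sqrt(6) ≈ 2.4495*I)
X(Y, E) = 7 + E
R(A, l) = (9 + l)*(A + A*l) (R(A, l) = (A + A*l)*(l + (7 + 2)) = (A + A*l)*(l + 9) = (A + A*l)*(9 + l) = (9 + l)*(A + A*l))
(W*5)*((-3 - 3)*R(2, 4)) = ((I*sqrt(6))*5)*((-3 - 3)*(2*(9 + 4**2 + 10*4))) = (5*I*sqrt(6))*(-12*(9 + 16 + 40)) = (5*I*sqrt(6))*(-12*65) = (5*I*sqrt(6))*(-6*130) = (5*I*sqrt(6))*(-780) = -3900*I*sqrt(6)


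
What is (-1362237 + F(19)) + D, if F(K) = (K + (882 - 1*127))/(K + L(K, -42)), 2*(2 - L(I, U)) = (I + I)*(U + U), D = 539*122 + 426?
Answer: -698572309/539 ≈ -1.2961e+6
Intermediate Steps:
D = 66184 (D = 65758 + 426 = 66184)
L(I, U) = 2 - 2*I*U (L(I, U) = 2 - (I + I)*(U + U)/2 = 2 - 2*I*2*U/2 = 2 - 2*I*U)
F(K) = (755 + K)/(2 + 85*K) (F(K) = (K + (882 - 1*127))/(K + (2 - 2*K*(-42))) = (K + (882 - 127))/(K + (2 + 84*K)) = (K + 755)/(2 + 85*K) = (755 + K)/(2 + 85*K))
(-1362237 + F(19)) + D = (-1362237 + (755 + 19)/(2 + 85*19)) + 66184 = (-1362237 + 774/(2 + 1615)) + 66184 = (-1362237 + 774/1617) + 66184 = (-1362237 + (1/1617)*774) + 66184 = (-1362237 + 258/539) + 66184 = -734245485/539 + 66184 = -698572309/539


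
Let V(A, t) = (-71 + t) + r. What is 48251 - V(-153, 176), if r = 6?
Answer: 48140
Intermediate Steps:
V(A, t) = -65 + t (V(A, t) = (-71 + t) + 6 = -65 + t)
48251 - V(-153, 176) = 48251 - (-65 + 176) = 48251 - 1*111 = 48251 - 111 = 48140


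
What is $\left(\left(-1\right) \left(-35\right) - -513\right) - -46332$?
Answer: $46880$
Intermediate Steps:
$\left(\left(-1\right) \left(-35\right) - -513\right) - -46332 = \left(35 + 513\right) + 46332 = 548 + 46332 = 46880$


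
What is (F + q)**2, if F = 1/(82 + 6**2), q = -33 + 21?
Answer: 2002225/13924 ≈ 143.80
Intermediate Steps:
q = -12
F = 1/118 (F = 1/(82 + 36) = 1/118 ≈ 0.0084746)
(F + q)**2 = (1/118 - 12)**2 = (-1415/118)**2 = 2002225/13924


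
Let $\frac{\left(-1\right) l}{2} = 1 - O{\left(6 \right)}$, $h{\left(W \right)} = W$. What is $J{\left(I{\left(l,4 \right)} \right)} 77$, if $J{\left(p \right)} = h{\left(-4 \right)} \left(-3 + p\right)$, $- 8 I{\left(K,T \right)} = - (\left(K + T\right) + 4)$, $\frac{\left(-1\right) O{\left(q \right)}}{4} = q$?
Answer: $2541$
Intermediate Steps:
$O{\left(q \right)} = - 4 q$
$l = -50$ ($l = - 2 \left(1 - \left(-4\right) 6\right) = - 2 \left(1 - -24\right) = - 2 \left(1 + 24\right) = \left(-2\right) 25 = -50$)
$I{\left(K,T \right)} = \frac{1}{2} + \frac{K}{8} + \frac{T}{8}$ ($I{\left(K,T \right)} = - \frac{\left(-1\right) \left(\left(K + T\right) + 4\right)}{8} = - \frac{\left(-1\right) \left(4 + K + T\right)}{8} = - \frac{-4 - K - T}{8} = \frac{1}{2} + \frac{K}{8} + \frac{T}{8}$)
$J{\left(p \right)} = 12 - 4 p$ ($J{\left(p \right)} = - 4 \left(-3 + p\right) = 12 - 4 p$)
$J{\left(I{\left(l,4 \right)} \right)} 77 = \left(12 - 4 \left(\frac{1}{2} + \frac{1}{8} \left(-50\right) + \frac{1}{8} \cdot 4\right)\right) 77 = \left(12 - 4 \left(\frac{1}{2} - \frac{25}{4} + \frac{1}{2}\right)\right) 77 = \left(12 - -21\right) 77 = \left(12 + 21\right) 77 = 33 \cdot 77 = 2541$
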